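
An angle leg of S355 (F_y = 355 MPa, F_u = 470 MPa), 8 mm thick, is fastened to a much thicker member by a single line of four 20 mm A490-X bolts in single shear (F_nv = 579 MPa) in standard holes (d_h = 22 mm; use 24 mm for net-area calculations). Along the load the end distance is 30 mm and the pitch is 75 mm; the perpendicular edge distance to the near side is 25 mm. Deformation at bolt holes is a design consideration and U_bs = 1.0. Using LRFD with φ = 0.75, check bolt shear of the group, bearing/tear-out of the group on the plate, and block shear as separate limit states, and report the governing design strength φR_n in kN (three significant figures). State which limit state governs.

326 kN (block shear governs)

Bolt shear: A_b = π·20²/4 = 314.2 mm²; R_n = 579 × 314.2 × 4 × 1 / 1000 = 727.6 kN → 0.75 × 727.6 = 546 kN.
Bearing: edge l_c = 19, r_n = 85.73 kN; interior l_c = 53, r_n = 180.5 kN; R_n = 85.73 + 3·180.5 = 627.2 kN → 470 kN.
Block shear: A_gv = 2040, A_nv = 1368, A_nt = 104 mm²; R_n = min(0.6F_uA_nv, 0.6F_yA_gv) + U_bs·F_u·A_nt = 434.7 kN → 326 kN.
Block shear governs: 326 kN.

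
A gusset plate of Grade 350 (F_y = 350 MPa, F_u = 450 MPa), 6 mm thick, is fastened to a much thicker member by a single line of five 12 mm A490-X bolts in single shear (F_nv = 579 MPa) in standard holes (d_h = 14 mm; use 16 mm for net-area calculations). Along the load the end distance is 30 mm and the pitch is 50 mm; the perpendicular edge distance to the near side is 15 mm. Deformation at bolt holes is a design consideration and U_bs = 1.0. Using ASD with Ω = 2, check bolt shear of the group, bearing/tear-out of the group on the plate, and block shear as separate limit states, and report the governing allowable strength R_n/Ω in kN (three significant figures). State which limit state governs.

Bolt shear: A_b = π·12²/4 = 113.1 mm²; R_n = 579 × 113.1 × 5 × 1 / 1000 = 327.4 kN → 327.4 / 2 = 164 kN.
Bearing: edge l_c = 23, r_n = 74.52 kN; interior l_c = 36, r_n = 77.76 kN; R_n = 74.52 + 4·77.76 = 385.6 kN → 193 kN.
Block shear: A_gv = 1380, A_nv = 948, A_nt = 42 mm²; R_n = min(0.6F_uA_nv, 0.6F_yA_gv) + U_bs·F_u·A_nt = 274.9 kN → 137 kN.
Block shear governs: 137 kN.

137 kN (block shear governs)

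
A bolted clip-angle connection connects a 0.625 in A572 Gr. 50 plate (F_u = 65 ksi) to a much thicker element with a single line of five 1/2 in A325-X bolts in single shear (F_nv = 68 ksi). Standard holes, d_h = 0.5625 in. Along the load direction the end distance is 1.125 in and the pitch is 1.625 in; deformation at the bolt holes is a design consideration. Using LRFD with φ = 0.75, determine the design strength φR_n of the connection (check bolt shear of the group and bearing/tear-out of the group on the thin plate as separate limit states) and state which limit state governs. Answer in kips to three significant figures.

50.1 kips (bolt shear governs)

Bolt shear: A_b = π·0.5²/4 = 0.1963 in²; R_n = 68 × 0.1963 × 5 × 1 = 66.76 kips → 0.75 × 66.76 = 50.1 kips.
Bearing (1.2 l_c t F_u ≤ 2.4 d t F_u): upper limit = 2.4·0.5·0.625·65 = 48.75 kips.
  Edge l_c = 1.125 − 0.5625/2 = 0.8438 → r_n = 41.13 kips; interior l_c = 1.625 − 0.5625 = 1.062 → r_n = 48.75 kips.
  R_n,bearing = 1·41.13 + 4·48.75 = 236.1 kips → 0.75 × 236.1 = 177 kips.
Bolt shear governs: 50.1 kips.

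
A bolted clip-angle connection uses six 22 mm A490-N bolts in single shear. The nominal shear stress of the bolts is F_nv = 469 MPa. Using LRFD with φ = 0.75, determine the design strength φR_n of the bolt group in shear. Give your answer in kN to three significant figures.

802 kN

A_b = π × 22² / 4 = 380.1 mm².
R_n = F_nv · A_b · n · n_s = 469 × 380.1 × 6 × 1 / 1000 = 1070 kN.
Design strength φR_n = 0.75 × 1070 = 802 kN.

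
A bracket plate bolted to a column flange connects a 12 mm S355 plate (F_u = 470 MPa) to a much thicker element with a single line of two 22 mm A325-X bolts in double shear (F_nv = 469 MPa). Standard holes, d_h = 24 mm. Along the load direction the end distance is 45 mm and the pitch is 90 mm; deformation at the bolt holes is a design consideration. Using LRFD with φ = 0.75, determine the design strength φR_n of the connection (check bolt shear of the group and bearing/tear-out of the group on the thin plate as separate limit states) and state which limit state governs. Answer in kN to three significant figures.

391 kN (bearing governs)

Bolt shear: A_b = π·22²/4 = 380.1 mm²; R_n = 469 × 380.1 × 2 × 2 / 1000 = 713.1 kN → 0.75 × 713.1 = 535 kN.
Bearing (1.2 l_c t F_u ≤ 2.4 d t F_u): upper limit = 2.4·22·12·470 / 1000 = 297.8 kN.
  Edge l_c = 45 − 24/2 = 33 → r_n = 223.3 kN; interior l_c = 90 − 24 = 66 → r_n = 297.8 kN.
  R_n,bearing = 1·223.3 + 1·297.8 = 521.1 kN → 0.75 × 521.1 = 391 kN.
Bearing governs: 391 kN.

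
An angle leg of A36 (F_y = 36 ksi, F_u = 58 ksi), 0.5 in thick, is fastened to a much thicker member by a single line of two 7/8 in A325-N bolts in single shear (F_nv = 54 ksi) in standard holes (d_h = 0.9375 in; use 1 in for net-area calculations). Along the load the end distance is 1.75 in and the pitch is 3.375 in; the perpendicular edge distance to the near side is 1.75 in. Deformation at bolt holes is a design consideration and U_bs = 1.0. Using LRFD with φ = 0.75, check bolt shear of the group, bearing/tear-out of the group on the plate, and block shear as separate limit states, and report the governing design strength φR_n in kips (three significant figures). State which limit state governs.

48.7 kips (bolt shear governs)

Bolt shear: A_b = π·0.875²/4 = 0.6013 in²; R_n = 54 × 0.6013 × 2 × 1 = 64.94 kips → 0.75 × 64.94 = 48.7 kips.
Bearing: edge l_c = 1.281, r_n = 44.59 kips; interior l_c = 2.438, r_n = 60.9 kips; R_n = 44.59 + 1·60.9 = 105.5 kips → 79.1 kips.
Block shear: A_gv = 2.562, A_nv = 1.812, A_nt = 0.625 in²; R_n = min(0.6F_uA_nv, 0.6F_yA_gv) + U_bs·F_u·A_nt = 91.6 kips → 68.7 kips.
Bolt shear governs: 48.7 kips.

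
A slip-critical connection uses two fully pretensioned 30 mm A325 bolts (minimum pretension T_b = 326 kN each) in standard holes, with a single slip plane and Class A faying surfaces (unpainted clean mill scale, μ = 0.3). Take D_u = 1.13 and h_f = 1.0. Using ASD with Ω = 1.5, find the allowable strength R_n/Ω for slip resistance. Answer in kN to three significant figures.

R_n = μ · D_u · h_f · T_b · n_s · n_b = 0.3 × 1.13 × 1.0 × 326 × 1 × 2 = 221 kN.
Allowable strength R_n/Ω = 221 / 1.5 = 147 kN.

147 kN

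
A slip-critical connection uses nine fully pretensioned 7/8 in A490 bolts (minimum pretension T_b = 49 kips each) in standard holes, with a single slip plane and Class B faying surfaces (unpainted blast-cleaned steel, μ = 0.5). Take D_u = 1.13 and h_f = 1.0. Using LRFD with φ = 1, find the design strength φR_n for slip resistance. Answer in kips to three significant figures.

249 kips

R_n = μ · D_u · h_f · T_b · n_s · n_b = 0.5 × 1.13 × 1.0 × 49 × 1 × 9 = 249.2 kips.
Design strength φR_n = 1 × 249.2 = 249 kips.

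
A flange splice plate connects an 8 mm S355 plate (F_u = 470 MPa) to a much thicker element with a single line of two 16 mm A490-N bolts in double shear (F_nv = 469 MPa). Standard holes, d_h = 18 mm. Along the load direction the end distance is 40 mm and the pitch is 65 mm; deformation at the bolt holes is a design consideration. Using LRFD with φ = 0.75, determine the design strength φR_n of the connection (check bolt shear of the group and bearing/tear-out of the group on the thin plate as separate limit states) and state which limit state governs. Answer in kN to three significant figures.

Bolt shear: A_b = π·16²/4 = 201.1 mm²; R_n = 469 × 201.1 × 2 × 2 / 1000 = 377.2 kN → 0.75 × 377.2 = 283 kN.
Bearing (1.2 l_c t F_u ≤ 2.4 d t F_u): upper limit = 2.4·16·8·470 / 1000 = 144.4 kN.
  Edge l_c = 40 − 18/2 = 31 → r_n = 139.9 kN; interior l_c = 65 − 18 = 47 → r_n = 144.4 kN.
  R_n,bearing = 1·139.9 + 1·144.4 = 284.3 kN → 0.75 × 284.3 = 213 kN.
Bearing governs: 213 kN.

213 kN (bearing governs)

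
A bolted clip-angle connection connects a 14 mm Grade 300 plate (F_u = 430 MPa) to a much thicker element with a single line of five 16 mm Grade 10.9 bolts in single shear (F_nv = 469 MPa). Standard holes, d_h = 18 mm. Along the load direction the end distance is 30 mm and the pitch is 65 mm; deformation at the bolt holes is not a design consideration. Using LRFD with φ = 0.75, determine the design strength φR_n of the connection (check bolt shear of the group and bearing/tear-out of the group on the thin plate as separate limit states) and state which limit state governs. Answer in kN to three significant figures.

Bolt shear: A_b = π·16²/4 = 201.1 mm²; R_n = 469 × 201.1 × 5 × 1 / 1000 = 471.5 kN → 0.75 × 471.5 = 354 kN.
Bearing (1.5 l_c t F_u ≤ 3.0 d t F_u): upper limit = 3.0·16·14·430 / 1000 = 289 kN.
  Edge l_c = 30 − 18/2 = 21 → r_n = 189.6 kN; interior l_c = 65 − 18 = 47 → r_n = 289 kN.
  R_n,bearing = 1·189.6 + 4·289 = 1345 kN → 0.75 × 1345 = 1010 kN.
Bolt shear governs: 354 kN.

354 kN (bolt shear governs)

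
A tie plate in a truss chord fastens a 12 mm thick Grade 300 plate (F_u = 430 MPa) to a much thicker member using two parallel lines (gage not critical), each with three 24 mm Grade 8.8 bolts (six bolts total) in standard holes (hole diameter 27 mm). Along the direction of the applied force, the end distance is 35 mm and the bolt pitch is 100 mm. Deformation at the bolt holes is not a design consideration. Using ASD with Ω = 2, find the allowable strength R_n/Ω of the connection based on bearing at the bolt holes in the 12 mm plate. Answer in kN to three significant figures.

909 kN

Per bolt r_n = 1.5 l_c t F_u ≤ 3.0 d t F_u; upper limit = 3.0 × 24 × 12 × 430 / 1000 = 371.5 kN.
Edge bolt: l_c = 35 − 27/2 = 21.5 mm → 1.5 × 21.5 × 12 × 430 / 1000 = 166.4 → r_n = 166.4 kN.
Interior bolts: l_c = 100 − 27 = 73 mm → 1.5 × 73 × 12 × 430 / 1000 = 565 → r_n = 371.5 kN.
R_n = 2 × 166.4 + 4 × 371.5 = 1819 kN.
Allowable strength R_n/Ω = 1819 / 2 = 909 kN.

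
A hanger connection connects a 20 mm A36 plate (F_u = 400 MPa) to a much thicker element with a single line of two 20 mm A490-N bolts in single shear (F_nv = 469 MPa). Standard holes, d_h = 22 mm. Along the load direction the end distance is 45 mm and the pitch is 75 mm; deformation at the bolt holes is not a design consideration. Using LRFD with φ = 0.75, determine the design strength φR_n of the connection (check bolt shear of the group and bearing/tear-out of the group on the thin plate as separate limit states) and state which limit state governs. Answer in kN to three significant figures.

221 kN (bolt shear governs)

Bolt shear: A_b = π·20²/4 = 314.2 mm²; R_n = 469 × 314.2 × 2 × 1 / 1000 = 294.7 kN → 0.75 × 294.7 = 221 kN.
Bearing (1.5 l_c t F_u ≤ 3.0 d t F_u): upper limit = 3.0·20·20·400 / 1000 = 480 kN.
  Edge l_c = 45 − 22/2 = 34 → r_n = 408 kN; interior l_c = 75 − 22 = 53 → r_n = 480 kN.
  R_n,bearing = 1·408 + 1·480 = 888 kN → 0.75 × 888 = 666 kN.
Bolt shear governs: 221 kN.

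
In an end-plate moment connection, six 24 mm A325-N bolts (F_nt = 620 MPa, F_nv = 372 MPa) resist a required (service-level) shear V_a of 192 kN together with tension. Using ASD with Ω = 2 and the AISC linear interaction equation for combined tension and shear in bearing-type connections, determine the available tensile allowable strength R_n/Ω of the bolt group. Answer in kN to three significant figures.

774 kN

A_b = π·24²/4 = 452.4 mm²; f_rv = 192 × 1000 / (6 × 452.4) = 70.74 MPa.
F'_nt = 1.3 F_nt − (Ω F_nt / F_nv) f_rv = 1.3·620 − (2·620/372)·70.74 = 570.2 MPa, capped at F_nt → F'_nt = 570.2 MPa.
R_n = F'_nt · A_b · n = 570.2 × 452.4 × 6 / 1000 = 1548 kN.
Allowable strength R_n/Ω = 1548 / 2 = 774 kN.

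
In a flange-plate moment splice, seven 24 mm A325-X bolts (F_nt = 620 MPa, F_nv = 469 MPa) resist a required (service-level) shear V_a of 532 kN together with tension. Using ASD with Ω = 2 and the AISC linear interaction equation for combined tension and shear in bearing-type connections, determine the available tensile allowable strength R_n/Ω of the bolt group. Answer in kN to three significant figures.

A_b = π·24²/4 = 452.4 mm²; f_rv = 532 × 1000 / (7 × 452.4) = 168 MPa.
F'_nt = 1.3 F_nt − (Ω F_nt / F_nv) f_rv = 1.3·620 − (2·620/469)·168 = 361.8 MPa, capped at F_nt → F'_nt = 361.8 MPa.
R_n = F'_nt · A_b · n = 361.8 × 452.4 × 7 / 1000 = 1146 kN.
Allowable strength R_n/Ω = 1146 / 2 = 573 kN.

573 kN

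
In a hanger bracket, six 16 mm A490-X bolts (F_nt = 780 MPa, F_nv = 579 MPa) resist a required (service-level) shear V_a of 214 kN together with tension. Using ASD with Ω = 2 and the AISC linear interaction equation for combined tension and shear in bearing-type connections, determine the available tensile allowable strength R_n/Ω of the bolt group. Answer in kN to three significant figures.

A_b = π·16²/4 = 201.1 mm²; f_rv = 214 × 1000 / (6 × 201.1) = 177.4 MPa.
F'_nt = 1.3 F_nt − (Ω F_nt / F_nv) f_rv = 1.3·780 − (2·780/579)·177.4 = 536.1 MPa, capped at F_nt → F'_nt = 536.1 MPa.
R_n = F'_nt · A_b · n = 536.1 × 201.1 × 6 / 1000 = 646.7 kN.
Allowable strength R_n/Ω = 646.7 / 2 = 323 kN.

323 kN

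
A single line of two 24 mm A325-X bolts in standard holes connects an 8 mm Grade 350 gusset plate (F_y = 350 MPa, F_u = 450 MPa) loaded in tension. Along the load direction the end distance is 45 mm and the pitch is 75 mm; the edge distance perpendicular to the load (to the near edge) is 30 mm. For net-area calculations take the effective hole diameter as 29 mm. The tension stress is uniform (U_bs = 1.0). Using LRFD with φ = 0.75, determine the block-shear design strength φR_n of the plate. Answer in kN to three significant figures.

166 kN

Shear plane L_v = 45 + 1·75 = 120 mm; A_gv = 120 × 8 = 960 mm².
A_nv = (120 − 1.5·29) × 8 = 612 mm².
A_nt = (30 − 0.5·29) × 8 = 124 mm².
0.6 F_u A_nv = 165.2 kN; 0.6 F_y A_gv = 201.6 kN → shear rupture governs the shear term.
R_n = 165.2 + 1.0 × 450 × 124 / 1000 = 221 kN.
Design strength φR_n = 0.75 × 221 = 166 kN.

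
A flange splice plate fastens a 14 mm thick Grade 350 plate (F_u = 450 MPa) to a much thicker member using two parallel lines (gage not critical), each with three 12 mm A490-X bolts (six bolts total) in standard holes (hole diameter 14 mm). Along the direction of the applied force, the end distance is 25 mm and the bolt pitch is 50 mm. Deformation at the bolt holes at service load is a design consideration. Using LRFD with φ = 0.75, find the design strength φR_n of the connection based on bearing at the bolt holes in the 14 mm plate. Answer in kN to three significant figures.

Per bolt r_n = 1.2 l_c t F_u ≤ 2.4 d t F_u; upper limit = 2.4 × 12 × 14 × 450 / 1000 = 181.4 kN.
Edge bolt: l_c = 25 − 14/2 = 18 mm → 1.2 × 18 × 14 × 450 / 1000 = 136.1 → r_n = 136.1 kN.
Interior bolts: l_c = 50 − 14 = 36 mm → 1.2 × 36 × 14 × 450 / 1000 = 272.2 → r_n = 181.4 kN.
R_n = 2 × 136.1 + 4 × 181.4 = 997.9 kN.
Design strength φR_n = 0.75 × 997.9 = 748 kN.

748 kN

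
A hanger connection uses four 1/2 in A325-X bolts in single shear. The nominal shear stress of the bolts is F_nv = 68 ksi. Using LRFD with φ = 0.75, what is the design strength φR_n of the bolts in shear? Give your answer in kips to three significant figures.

40.1 kips

A_b = π × 0.5² / 4 = 0.1963 in².
R_n = F_nv · A_b · n · n_s = 68 × 0.1963 × 4 × 1 = 53.41 kips.
Design strength φR_n = 0.75 × 53.41 = 40.1 kips.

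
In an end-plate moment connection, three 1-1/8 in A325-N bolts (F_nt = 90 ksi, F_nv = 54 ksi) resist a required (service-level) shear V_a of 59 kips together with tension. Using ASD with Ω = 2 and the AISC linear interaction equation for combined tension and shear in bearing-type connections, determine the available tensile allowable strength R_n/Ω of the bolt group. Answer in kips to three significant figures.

76.1 kips

A_b = π·1.125²/4 = 0.994 in²; f_rv = 59 / (3 × 0.994) = 19.78 ksi.
F'_nt = 1.3 F_nt − (Ω F_nt / F_nv) f_rv = 1.3·90 − (2·90/54)·19.78 = 51.05 ksi, capped at F_nt → F'_nt = 51.05 ksi.
R_n = F'_nt · A_b · n = 51.05 × 0.994 × 3 = 152.2 kips.
Allowable strength R_n/Ω = 152.2 / 2 = 76.1 kips.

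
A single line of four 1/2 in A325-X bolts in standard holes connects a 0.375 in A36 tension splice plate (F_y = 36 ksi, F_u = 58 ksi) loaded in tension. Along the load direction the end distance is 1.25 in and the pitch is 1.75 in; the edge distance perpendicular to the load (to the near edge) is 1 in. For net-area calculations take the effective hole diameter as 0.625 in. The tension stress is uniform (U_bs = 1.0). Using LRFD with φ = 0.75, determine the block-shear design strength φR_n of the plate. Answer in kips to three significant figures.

50.7 kips

Shear plane L_v = 1.25 + 3·1.75 = 6.5 in; A_gv = 6.5 × 0.375 = 2.438 in².
A_nv = (6.5 − 3.5·0.625) × 0.375 = 1.617 in².
A_nt = (1 − 0.5·0.625) × 0.375 = 0.2578 in².
0.6 F_u A_nv = 56.28 kips; 0.6 F_y A_gv = 52.65 kips → shear yielding governs the shear term.
R_n = 52.65 + 1.0 × 58 × 0.2578 = 67.6 kips.
Design strength φR_n = 0.75 × 67.6 = 50.7 kips.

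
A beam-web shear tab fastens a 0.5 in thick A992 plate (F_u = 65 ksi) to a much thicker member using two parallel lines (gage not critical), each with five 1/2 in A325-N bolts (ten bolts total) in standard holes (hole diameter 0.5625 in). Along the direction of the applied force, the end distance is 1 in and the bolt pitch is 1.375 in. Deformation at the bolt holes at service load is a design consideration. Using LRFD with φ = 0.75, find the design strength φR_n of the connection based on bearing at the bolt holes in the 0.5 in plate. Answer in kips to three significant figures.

232 kips

Per bolt r_n = 1.2 l_c t F_u ≤ 2.4 d t F_u; upper limit = 2.4 × 0.5 × 0.5 × 65 = 39 kips.
Edge bolt: l_c = 1 − 0.5625/2 = 0.7188 in → 1.2 × 0.7188 × 0.5 × 65 = 28.03 → r_n = 28.03 kips.
Interior bolts: l_c = 1.375 − 0.5625 = 0.8125 in → 1.2 × 0.8125 × 0.5 × 65 = 31.69 → r_n = 31.69 kips.
R_n = 2 × 28.03 + 8 × 31.69 = 309.6 kips.
Design strength φR_n = 0.75 × 309.6 = 232 kips.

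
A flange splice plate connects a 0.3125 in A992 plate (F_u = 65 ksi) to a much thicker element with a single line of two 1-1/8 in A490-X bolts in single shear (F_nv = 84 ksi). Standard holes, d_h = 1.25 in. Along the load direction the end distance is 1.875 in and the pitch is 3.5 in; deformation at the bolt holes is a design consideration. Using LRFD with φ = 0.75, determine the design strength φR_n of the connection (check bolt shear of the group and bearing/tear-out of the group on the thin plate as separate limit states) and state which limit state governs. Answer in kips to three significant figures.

Bolt shear: A_b = π·1.125²/4 = 0.994 in²; R_n = 84 × 0.994 × 2 × 1 = 167 kips → 0.75 × 167 = 125 kips.
Bearing (1.2 l_c t F_u ≤ 2.4 d t F_u): upper limit = 2.4·1.125·0.3125·65 = 54.84 kips.
  Edge l_c = 1.875 − 1.25/2 = 1.25 → r_n = 30.47 kips; interior l_c = 3.5 − 1.25 = 2.25 → r_n = 54.84 kips.
  R_n,bearing = 1·30.47 + 1·54.84 = 85.31 kips → 0.75 × 85.31 = 64 kips.
Bearing governs: 64 kips.

64 kips (bearing governs)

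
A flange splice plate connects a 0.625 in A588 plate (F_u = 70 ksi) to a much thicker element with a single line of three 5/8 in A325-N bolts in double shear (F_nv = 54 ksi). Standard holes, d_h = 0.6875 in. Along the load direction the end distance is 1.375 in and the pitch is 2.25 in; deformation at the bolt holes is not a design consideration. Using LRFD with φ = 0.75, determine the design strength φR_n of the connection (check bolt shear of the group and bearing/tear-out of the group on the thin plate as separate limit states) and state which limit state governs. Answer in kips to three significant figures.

Bolt shear: A_b = π·0.625²/4 = 0.3068 in²; R_n = 54 × 0.3068 × 3 × 2 = 99.4 kips → 0.75 × 99.4 = 74.6 kips.
Bearing (1.5 l_c t F_u ≤ 3.0 d t F_u): upper limit = 3.0·0.625·0.625·70 = 82.03 kips.
  Edge l_c = 1.375 − 0.6875/2 = 1.031 → r_n = 67.68 kips; interior l_c = 2.25 − 0.6875 = 1.562 → r_n = 82.03 kips.
  R_n,bearing = 1·67.68 + 2·82.03 = 231.7 kips → 0.75 × 231.7 = 174 kips.
Bolt shear governs: 74.6 kips.

74.6 kips (bolt shear governs)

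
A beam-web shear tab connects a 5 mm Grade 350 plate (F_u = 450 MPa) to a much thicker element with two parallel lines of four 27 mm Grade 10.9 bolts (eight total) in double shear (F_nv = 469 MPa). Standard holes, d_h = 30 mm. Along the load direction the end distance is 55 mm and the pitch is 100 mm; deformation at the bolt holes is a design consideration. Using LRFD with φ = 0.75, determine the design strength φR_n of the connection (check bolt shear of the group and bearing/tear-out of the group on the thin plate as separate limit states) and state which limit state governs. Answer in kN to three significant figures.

818 kN (bearing governs)

Bolt shear: A_b = π·27²/4 = 572.6 mm²; R_n = 469 × 572.6 × 8 × 2 / 1000 = 4296 kN → 0.75 × 4296 = 3220 kN.
Bearing (1.2 l_c t F_u ≤ 2.4 d t F_u): upper limit = 2.4·27·5·450 / 1000 = 145.8 kN.
  Edge l_c = 55 − 30/2 = 40 → r_n = 108 kN; interior l_c = 100 − 30 = 70 → r_n = 145.8 kN.
  R_n,bearing = 2·108 + 6·145.8 = 1091 kN → 0.75 × 1091 = 818 kN.
Bearing governs: 818 kN.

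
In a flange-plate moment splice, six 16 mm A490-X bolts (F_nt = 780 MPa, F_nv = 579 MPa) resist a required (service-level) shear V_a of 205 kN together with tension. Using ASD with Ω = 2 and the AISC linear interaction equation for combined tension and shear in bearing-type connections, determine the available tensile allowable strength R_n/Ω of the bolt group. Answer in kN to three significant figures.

A_b = π·16²/4 = 201.1 mm²; f_rv = 205 × 1000 / (6 × 201.1) = 169.9 MPa.
F'_nt = 1.3 F_nt − (Ω F_nt / F_nv) f_rv = 1.3·780 − (2·780/579)·169.9 = 556.2 MPa, capped at F_nt → F'_nt = 556.2 MPa.
R_n = F'_nt · A_b · n = 556.2 × 201.1 × 6 / 1000 = 670.9 kN.
Allowable strength R_n/Ω = 670.9 / 2 = 335 kN.

335 kN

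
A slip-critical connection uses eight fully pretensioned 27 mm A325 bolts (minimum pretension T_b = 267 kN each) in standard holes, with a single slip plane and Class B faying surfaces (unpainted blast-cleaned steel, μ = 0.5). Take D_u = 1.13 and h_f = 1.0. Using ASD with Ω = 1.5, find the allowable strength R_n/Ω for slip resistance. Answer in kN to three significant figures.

R_n = μ · D_u · h_f · T_b · n_s · n_b = 0.5 × 1.13 × 1.0 × 267 × 1 × 8 = 1207 kN.
Allowable strength R_n/Ω = 1207 / 1.5 = 805 kN.

805 kN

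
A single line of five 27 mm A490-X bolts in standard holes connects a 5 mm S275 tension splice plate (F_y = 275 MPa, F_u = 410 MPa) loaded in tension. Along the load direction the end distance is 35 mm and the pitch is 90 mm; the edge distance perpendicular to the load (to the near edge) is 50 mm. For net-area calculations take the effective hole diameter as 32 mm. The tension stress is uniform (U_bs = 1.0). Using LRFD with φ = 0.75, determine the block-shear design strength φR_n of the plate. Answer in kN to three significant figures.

Shear plane L_v = 35 + 4·90 = 395 mm; A_gv = 395 × 5 = 1975 mm².
A_nv = (395 − 4.5·32) × 5 = 1255 mm².
A_nt = (50 − 0.5·32) × 5 = 170 mm².
0.6 F_u A_nv = 308.7 kN; 0.6 F_y A_gv = 325.9 kN → shear rupture governs the shear term.
R_n = 308.7 + 1.0 × 410 × 170 / 1000 = 378.4 kN.
Design strength φR_n = 0.75 × 378.4 = 284 kN.

284 kN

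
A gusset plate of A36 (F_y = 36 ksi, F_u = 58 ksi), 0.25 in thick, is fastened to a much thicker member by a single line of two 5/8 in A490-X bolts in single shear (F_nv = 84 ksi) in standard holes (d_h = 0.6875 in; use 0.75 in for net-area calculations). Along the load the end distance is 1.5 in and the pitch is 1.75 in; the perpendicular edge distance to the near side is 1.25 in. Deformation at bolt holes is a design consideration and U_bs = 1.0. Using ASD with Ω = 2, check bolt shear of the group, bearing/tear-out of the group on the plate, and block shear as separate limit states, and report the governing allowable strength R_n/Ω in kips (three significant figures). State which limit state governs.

Bolt shear: A_b = π·0.625²/4 = 0.3068 in²; R_n = 84 × 0.3068 × 2 × 1 = 51.54 kips → 51.54 / 2 = 25.8 kips.
Bearing: edge l_c = 1.156, r_n = 20.12 kips; interior l_c = 1.062, r_n = 18.49 kips; R_n = 20.12 + 1·18.49 = 38.61 kips → 19.3 kips.
Block shear: A_gv = 0.8125, A_nv = 0.5312, A_nt = 0.2188 in²; R_n = min(0.6F_uA_nv, 0.6F_yA_gv) + U_bs·F_u·A_nt = 30.24 kips → 15.1 kips.
Block shear governs: 15.1 kips.

15.1 kips (block shear governs)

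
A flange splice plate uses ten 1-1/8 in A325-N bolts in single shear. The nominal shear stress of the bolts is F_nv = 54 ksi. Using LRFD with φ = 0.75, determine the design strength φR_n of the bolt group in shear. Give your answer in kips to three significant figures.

403 kips

A_b = π × 1.125² / 4 = 0.994 in².
R_n = F_nv · A_b · n · n_s = 54 × 0.994 × 10 × 1 = 536.8 kips.
Design strength φR_n = 0.75 × 536.8 = 403 kips.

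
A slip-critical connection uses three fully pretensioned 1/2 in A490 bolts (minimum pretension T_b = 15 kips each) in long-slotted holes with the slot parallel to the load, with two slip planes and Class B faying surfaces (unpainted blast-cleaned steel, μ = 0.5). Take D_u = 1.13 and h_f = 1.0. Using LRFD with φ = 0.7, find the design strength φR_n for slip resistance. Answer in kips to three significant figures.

35.6 kips

R_n = μ · D_u · h_f · T_b · n_s · n_b = 0.5 × 1.13 × 1.0 × 15 × 2 × 3 = 50.85 kips.
Design strength φR_n = 0.7 × 50.85 = 35.6 kips.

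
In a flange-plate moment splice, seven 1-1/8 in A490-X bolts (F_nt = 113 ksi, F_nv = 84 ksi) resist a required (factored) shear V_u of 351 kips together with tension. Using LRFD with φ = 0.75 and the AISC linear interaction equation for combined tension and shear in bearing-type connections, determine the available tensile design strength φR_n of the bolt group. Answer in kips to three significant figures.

294 kips

A_b = π·1.125²/4 = 0.994 in²; f_rv = 351 / (7 × 0.994) = 50.44 ksi.
F'_nt = 1.3 F_nt − (F_nt / φF_nv) f_rv = 1.3·113 − (113/(0.75·84))·50.44 = 56.42 ksi, capped at F_nt → F'_nt = 56.42 ksi.
R_n = F'_nt · A_b · n = 56.42 × 0.994 × 7 = 392.6 kips.
Design strength φR_n = 0.75 × 392.6 = 294 kips.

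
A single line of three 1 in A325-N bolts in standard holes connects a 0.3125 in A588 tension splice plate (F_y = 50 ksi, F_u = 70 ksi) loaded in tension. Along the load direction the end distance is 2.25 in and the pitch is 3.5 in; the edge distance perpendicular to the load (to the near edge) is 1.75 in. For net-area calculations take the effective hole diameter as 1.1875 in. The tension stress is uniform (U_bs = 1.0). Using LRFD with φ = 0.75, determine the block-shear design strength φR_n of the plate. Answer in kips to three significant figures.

80.8 kips

Shear plane L_v = 2.25 + 2·3.5 = 9.25 in; A_gv = 9.25 × 0.3125 = 2.891 in².
A_nv = (9.25 − 2.5·1.1875) × 0.3125 = 1.963 in².
A_nt = (1.75 − 0.5·1.1875) × 0.3125 = 0.3613 in².
0.6 F_u A_nv = 82.44 kips; 0.6 F_y A_gv = 86.72 kips → shear rupture governs the shear term.
R_n = 82.44 + 1.0 × 70 × 0.3613 = 107.7 kips.
Design strength φR_n = 0.75 × 107.7 = 80.8 kips.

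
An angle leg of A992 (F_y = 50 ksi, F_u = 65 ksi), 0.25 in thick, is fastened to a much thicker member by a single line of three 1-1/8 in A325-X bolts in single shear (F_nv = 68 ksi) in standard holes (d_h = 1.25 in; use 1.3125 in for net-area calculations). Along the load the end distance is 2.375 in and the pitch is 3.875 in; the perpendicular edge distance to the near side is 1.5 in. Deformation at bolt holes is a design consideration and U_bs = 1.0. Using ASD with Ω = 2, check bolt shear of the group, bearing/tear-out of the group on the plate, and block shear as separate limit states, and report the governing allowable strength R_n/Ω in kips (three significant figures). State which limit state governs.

Bolt shear: A_b = π·1.125²/4 = 0.994 in²; R_n = 68 × 0.994 × 3 × 1 = 202.8 kips → 202.8 / 2 = 101 kips.
Bearing: edge l_c = 1.75, r_n = 34.12 kips; interior l_c = 2.625, r_n = 43.87 kips; R_n = 34.12 + 2·43.87 = 121.9 kips → 60.9 kips.
Block shear: A_gv = 2.531, A_nv = 1.711, A_nt = 0.2109 in²; R_n = min(0.6F_uA_nv, 0.6F_yA_gv) + U_bs·F_u·A_nt = 80.44 kips → 40.2 kips.
Block shear governs: 40.2 kips.

40.2 kips (block shear governs)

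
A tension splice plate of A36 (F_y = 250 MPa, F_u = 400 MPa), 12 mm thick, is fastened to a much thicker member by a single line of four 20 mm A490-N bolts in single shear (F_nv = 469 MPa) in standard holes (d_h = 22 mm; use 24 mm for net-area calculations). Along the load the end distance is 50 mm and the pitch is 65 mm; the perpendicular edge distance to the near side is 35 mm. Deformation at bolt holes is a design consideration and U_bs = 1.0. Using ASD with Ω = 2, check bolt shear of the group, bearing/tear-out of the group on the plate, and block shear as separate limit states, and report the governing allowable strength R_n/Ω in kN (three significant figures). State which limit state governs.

Bolt shear: A_b = π·20²/4 = 314.2 mm²; R_n = 469 × 314.2 × 4 × 1 / 1000 = 589.4 kN → 589.4 / 2 = 295 kN.
Bearing: edge l_c = 39, r_n = 224.6 kN; interior l_c = 43, r_n = 230.4 kN; R_n = 224.6 + 3·230.4 = 915.8 kN → 458 kN.
Block shear: A_gv = 2940, A_nv = 1932, A_nt = 276 mm²; R_n = min(0.6F_uA_nv, 0.6F_yA_gv) + U_bs·F_u·A_nt = 551.4 kN → 276 kN.
Block shear governs: 276 kN.

276 kN (block shear governs)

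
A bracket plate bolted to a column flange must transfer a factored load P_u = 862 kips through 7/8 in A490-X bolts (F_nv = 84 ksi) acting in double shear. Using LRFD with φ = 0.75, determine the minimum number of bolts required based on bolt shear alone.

A_b = π·0.875²/4 = 0.6013 in².
Per-bolt design strength φR_n = 0.75 × 84 × 0.6013 × 2 = 75.77 kips.
n ≥ 862 / 75.77 = 11.38 → use 12 bolts.

12 bolts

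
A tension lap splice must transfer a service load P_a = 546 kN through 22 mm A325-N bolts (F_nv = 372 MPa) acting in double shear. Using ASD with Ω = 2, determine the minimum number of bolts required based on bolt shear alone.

A_b = π·22²/4 = 380.1 mm².
Per-bolt allowable strength R_n/Ω = 372 × 380.1 × 2 / 1000 / 2 = 141.4 kN.
n ≥ 546 / 141.4 = 3.861 → use 4 bolts.

4 bolts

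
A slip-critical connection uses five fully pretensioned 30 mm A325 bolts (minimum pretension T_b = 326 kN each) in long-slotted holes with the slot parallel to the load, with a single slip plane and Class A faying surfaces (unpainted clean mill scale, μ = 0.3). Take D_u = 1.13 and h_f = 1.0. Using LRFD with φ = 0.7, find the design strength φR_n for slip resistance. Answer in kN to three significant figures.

R_n = μ · D_u · h_f · T_b · n_s · n_b = 0.3 × 1.13 × 1.0 × 326 × 1 × 5 = 552.6 kN.
Design strength φR_n = 0.7 × 552.6 = 387 kN.

387 kN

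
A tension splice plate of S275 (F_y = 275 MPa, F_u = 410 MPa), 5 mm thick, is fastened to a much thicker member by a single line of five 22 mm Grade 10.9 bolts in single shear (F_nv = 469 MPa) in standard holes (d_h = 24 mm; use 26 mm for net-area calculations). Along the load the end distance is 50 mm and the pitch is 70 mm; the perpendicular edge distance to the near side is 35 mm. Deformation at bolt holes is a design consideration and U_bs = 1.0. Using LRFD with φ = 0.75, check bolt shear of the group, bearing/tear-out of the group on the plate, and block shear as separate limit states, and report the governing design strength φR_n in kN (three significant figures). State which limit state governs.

Bolt shear: A_b = π·22²/4 = 380.1 mm²; R_n = 469 × 380.1 × 5 × 1 / 1000 = 891.4 kN → 0.75 × 891.4 = 669 kN.
Bearing: edge l_c = 38, r_n = 93.48 kN; interior l_c = 46, r_n = 108.2 kN; R_n = 93.48 + 4·108.2 = 526.4 kN → 395 kN.
Block shear: A_gv = 1650, A_nv = 1065, A_nt = 110 mm²; R_n = min(0.6F_uA_nv, 0.6F_yA_gv) + U_bs·F_u·A_nt = 307.1 kN → 230 kN.
Block shear governs: 230 kN.

230 kN (block shear governs)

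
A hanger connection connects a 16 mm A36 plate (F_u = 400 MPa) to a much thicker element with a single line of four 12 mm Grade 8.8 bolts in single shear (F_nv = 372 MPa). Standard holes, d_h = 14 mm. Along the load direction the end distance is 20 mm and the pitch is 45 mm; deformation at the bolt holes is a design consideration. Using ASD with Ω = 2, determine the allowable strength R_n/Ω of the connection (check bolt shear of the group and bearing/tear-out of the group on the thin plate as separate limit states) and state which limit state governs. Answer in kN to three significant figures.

84.1 kN (bolt shear governs)

Bolt shear: A_b = π·12²/4 = 113.1 mm²; R_n = 372 × 113.1 × 4 × 1 / 1000 = 168.3 kN → 168.3 / 2 = 84.1 kN.
Bearing (1.2 l_c t F_u ≤ 2.4 d t F_u): upper limit = 2.4·12·16·400 / 1000 = 184.3 kN.
  Edge l_c = 20 − 14/2 = 13 → r_n = 99.84 kN; interior l_c = 45 − 14 = 31 → r_n = 184.3 kN.
  R_n,bearing = 1·99.84 + 3·184.3 = 652.8 kN → 652.8 / 2 = 326 kN.
Bolt shear governs: 84.1 kN.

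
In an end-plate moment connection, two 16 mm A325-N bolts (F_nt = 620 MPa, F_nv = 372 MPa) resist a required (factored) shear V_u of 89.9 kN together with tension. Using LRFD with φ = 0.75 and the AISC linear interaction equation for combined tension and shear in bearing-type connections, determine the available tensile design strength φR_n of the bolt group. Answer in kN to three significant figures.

93.3 kN

A_b = π·16²/4 = 201.1 mm²; f_rv = 89.9 × 1000 / (2 × 201.1) = 223.6 MPa.
F'_nt = 1.3 F_nt − (F_nt / φF_nv) f_rv = 1.3·620 − (620/(0.75·372))·223.6 = 309.2 MPa, capped at F_nt → F'_nt = 309.2 MPa.
R_n = F'_nt · A_b · n = 309.2 × 201.1 × 2 / 1000 = 124.3 kN.
Design strength φR_n = 0.75 × 124.3 = 93.3 kN.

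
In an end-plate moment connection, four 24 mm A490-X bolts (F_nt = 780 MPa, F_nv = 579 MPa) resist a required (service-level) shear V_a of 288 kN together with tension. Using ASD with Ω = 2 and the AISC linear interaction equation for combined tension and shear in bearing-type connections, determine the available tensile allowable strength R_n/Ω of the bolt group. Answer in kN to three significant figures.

A_b = π·24²/4 = 452.4 mm²; f_rv = 288 × 1000 / (4 × 452.4) = 159.2 MPa.
F'_nt = 1.3 F_nt − (Ω F_nt / F_nv) f_rv = 1.3·780 − (2·780/579)·159.2 = 585.2 MPa, capped at F_nt → F'_nt = 585.2 MPa.
R_n = F'_nt · A_b · n = 585.2 × 452.4 × 4 / 1000 = 1059 kN.
Allowable strength R_n/Ω = 1059 / 2 = 529 kN.

529 kN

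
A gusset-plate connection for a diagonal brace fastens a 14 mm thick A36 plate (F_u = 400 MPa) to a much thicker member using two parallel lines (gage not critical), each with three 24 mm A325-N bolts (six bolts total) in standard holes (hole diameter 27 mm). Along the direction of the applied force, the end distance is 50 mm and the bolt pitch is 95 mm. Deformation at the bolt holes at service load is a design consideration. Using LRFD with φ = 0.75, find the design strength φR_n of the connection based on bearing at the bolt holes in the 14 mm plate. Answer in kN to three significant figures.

1340 kN

Per bolt r_n = 1.2 l_c t F_u ≤ 2.4 d t F_u; upper limit = 2.4 × 24 × 14 × 400 / 1000 = 322.6 kN.
Edge bolt: l_c = 50 − 27/2 = 36.5 mm → 1.2 × 36.5 × 14 × 400 / 1000 = 245.3 → r_n = 245.3 kN.
Interior bolts: l_c = 95 − 27 = 68 mm → 1.2 × 68 × 14 × 400 / 1000 = 457 → r_n = 322.6 kN.
R_n = 2 × 245.3 + 4 × 322.6 = 1781 kN.
Design strength φR_n = 0.75 × 1781 = 1340 kN.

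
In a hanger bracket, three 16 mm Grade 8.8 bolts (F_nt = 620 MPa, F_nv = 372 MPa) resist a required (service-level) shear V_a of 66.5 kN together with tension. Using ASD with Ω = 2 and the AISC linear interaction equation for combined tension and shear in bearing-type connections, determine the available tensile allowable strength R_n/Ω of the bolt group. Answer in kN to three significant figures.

132 kN

A_b = π·16²/4 = 201.1 mm²; f_rv = 66.5 × 1000 / (3 × 201.1) = 110.2 MPa.
F'_nt = 1.3 F_nt − (Ω F_nt / F_nv) f_rv = 1.3·620 − (2·620/372)·110.2 = 438.5 MPa, capped at F_nt → F'_nt = 438.5 MPa.
R_n = F'_nt · A_b · n = 438.5 × 201.1 × 3 / 1000 = 264.5 kN.
Allowable strength R_n/Ω = 264.5 / 2 = 132 kN.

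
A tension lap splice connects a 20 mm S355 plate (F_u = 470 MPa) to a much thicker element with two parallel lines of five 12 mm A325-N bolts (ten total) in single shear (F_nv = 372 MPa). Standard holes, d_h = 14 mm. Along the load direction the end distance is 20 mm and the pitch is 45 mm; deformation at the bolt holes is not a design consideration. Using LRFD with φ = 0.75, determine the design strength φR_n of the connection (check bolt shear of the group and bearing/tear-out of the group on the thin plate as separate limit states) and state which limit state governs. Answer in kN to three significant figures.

Bolt shear: A_b = π·12²/4 = 113.1 mm²; R_n = 372 × 113.1 × 10 × 1 / 1000 = 420.7 kN → 0.75 × 420.7 = 316 kN.
Bearing (1.5 l_c t F_u ≤ 3.0 d t F_u): upper limit = 3.0·12·20·470 / 1000 = 338.4 kN.
  Edge l_c = 20 − 14/2 = 13 → r_n = 183.3 kN; interior l_c = 45 − 14 = 31 → r_n = 338.4 kN.
  R_n,bearing = 2·183.3 + 8·338.4 = 3074 kN → 0.75 × 3074 = 2310 kN.
Bolt shear governs: 316 kN.

316 kN (bolt shear governs)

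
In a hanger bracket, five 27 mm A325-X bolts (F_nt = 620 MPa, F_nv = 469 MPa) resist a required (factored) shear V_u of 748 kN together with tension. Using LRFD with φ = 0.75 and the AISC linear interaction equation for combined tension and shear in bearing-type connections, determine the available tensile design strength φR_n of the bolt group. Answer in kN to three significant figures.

A_b = π·27²/4 = 572.6 mm²; f_rv = 748 × 1000 / (5 × 572.6) = 261.3 MPa.
F'_nt = 1.3 F_nt − (F_nt / φF_nv) f_rv = 1.3·620 − (620/(0.75·469))·261.3 = 345.5 MPa, capped at F_nt → F'_nt = 345.5 MPa.
R_n = F'_nt · A_b · n = 345.5 × 572.6 × 5 / 1000 = 989 kN.
Design strength φR_n = 0.75 × 989 = 742 kN.

742 kN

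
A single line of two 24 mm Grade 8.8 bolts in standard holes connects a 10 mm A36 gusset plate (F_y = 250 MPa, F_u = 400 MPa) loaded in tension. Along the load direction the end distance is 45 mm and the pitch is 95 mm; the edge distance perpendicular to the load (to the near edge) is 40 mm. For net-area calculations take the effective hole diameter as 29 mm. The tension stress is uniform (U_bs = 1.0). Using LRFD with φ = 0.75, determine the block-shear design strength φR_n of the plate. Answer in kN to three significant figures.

234 kN

Shear plane L_v = 45 + 1·95 = 140 mm; A_gv = 140 × 10 = 1400 mm².
A_nv = (140 − 1.5·29) × 10 = 965 mm².
A_nt = (40 − 0.5·29) × 10 = 255 mm².
0.6 F_u A_nv = 231.6 kN; 0.6 F_y A_gv = 210 kN → shear yielding governs the shear term.
R_n = 210 + 1.0 × 400 × 255 / 1000 = 312 kN.
Design strength φR_n = 0.75 × 312 = 234 kN.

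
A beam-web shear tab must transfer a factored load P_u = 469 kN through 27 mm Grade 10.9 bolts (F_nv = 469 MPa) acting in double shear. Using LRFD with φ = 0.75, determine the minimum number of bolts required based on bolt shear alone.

A_b = π·27²/4 = 572.6 mm².
Per-bolt design strength φR_n = 0.75 × 469 × 572.6 × 2 / 1000 = 402.8 kN.
n ≥ 469 / 402.8 = 1.164 → use 2 bolts.

2 bolts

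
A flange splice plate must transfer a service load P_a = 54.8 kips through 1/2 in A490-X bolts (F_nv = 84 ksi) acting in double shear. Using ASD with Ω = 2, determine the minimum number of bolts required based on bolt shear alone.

A_b = π·0.5²/4 = 0.1963 in².
Per-bolt allowable strength R_n/Ω = 84 × 0.1963 × 2 / 2 = 16.49 kips.
n ≥ 54.8 / 16.49 = 3.323 → use 4 bolts.

4 bolts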